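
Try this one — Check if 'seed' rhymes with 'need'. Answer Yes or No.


Rime (stressed vowel + following sounds) of 'seed': -eed = /iːd/
Rime of 'need': -eed = /iːd/
/iːd/ and /iːd/ are the same ending sound, so the words rhyme.

Yes


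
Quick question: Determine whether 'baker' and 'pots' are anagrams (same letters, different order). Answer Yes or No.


Sorted letters of 'baker': 'abekr'
Sorted letters of 'pots': 'opst'
They do not match.

No


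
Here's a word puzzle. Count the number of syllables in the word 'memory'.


Break 'memory' into syllables: mem-o-ry -> mem | o | ry = 3 syllables

3 syllables


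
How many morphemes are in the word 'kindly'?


Decomposition: kind (root) + -ly (suffix) = 2 morpheme(s)

2 morphemes


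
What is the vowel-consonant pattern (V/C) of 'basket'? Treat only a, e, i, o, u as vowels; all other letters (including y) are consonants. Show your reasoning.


Letter mapping: b = C, a = V, s = C, k = C, e = V, t = C.

CVCCVC


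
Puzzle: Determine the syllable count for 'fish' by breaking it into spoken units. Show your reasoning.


Break 'fish' into syllables: fish -> fish = 1 syllable

1 syllable


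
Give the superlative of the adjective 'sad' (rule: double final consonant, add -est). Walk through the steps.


Apply superlative formation (double final consonant, add -est): 'sad' -> 'saddest'.

saddest


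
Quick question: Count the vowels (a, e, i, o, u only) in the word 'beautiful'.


Vowels in 'beautiful': e, a, u, i, u = 5 vowels.

5


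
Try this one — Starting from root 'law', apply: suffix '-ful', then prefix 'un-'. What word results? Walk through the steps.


Step 1: Add suffix '-ful' to 'law' = 'lawful'
Step 2: Add prefix 'un-' to 'lawful' = 'unlawful'

unlawful


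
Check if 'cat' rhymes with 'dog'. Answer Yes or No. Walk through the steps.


Rime (stressed vowel + following sounds) of 'cat': -at = /æt/
Rime of 'dog': -og = /ɒg/
/æt/ and /ɒg/ are different ending sounds, so the words do not rhyme.

No


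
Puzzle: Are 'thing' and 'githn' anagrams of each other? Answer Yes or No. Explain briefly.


Sorted letters of 'thing': 'ghint'
Sorted letters of 'githn': 'ghint'
They match.

Yes


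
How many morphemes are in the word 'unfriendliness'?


Decomposition: un- (prefix) + friend (root) + -ly (suffix) + -ness (suffix) = 4 morpheme(s)

4 morphemes


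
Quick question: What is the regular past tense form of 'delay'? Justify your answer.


Apply rule: Add -ed. 'delay' becomes 'delayed'.

delayed


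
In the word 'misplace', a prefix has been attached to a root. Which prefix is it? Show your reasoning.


The word 'misplace' = 'mis' (prefix) + 'place' (root). The prefix is 'mis'.

mis


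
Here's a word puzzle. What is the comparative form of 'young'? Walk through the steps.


Apply comparative formation (add -er): 'young' -> 'younger'.

younger


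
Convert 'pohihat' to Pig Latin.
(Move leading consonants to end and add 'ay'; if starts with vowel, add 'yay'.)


'pohihat': move consonant cluster 'p' to end and add 'ay': 'ohihatpay'.

ohihatpay


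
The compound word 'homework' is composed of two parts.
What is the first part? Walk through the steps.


Split 'homework' into 'home' + 'work'. The first part is 'home'.

home


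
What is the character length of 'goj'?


Spell out 'goj' and number each letter: g(1), o(2), j(3). Total: 3 letters.

3


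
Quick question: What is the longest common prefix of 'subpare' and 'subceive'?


Compare from the start: 3 characters match: 'sub'. Mismatch at position 4: 'p' vs 'c'.

sub


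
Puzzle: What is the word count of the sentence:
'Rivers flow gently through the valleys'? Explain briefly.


Split into words: Rivers | flow | gently | through | the | valleys = 6 words.

6


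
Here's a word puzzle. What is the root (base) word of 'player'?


Remove suffix '-er' from 'player' to get root 'play'.

play


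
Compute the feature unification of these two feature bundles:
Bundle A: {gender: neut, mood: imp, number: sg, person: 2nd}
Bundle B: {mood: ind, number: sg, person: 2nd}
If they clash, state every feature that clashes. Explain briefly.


Compare features:
gender: A=neut vs B=_ -> unified: neut
mood: A=imp vs B=ind -> CLASH
number: A=sg vs B=sg -> unified: sg
person: A=2nd vs B=2nd -> unified: 2nd
Clash detected on feature 'mood' (imp vs ind); unification fails.

CLASH on 'mood' (imp vs ind)


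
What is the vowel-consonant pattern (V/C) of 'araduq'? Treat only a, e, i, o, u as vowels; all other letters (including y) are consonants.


Letter mapping: a = V, r = C, a = V, d = C, u = V, q = C.

VCVCVC


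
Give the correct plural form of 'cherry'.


Apply rule: Change -y to -ies (consonant + y). 'cherry' becomes 'cherries'.

cherries


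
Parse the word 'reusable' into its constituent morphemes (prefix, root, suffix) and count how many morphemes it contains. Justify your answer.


Step 1: Identify prefix: 're' (meaning: again)
Step 2: Identify root: 'use'
Step 3: Identify suffix(es): 'able'
Decomposition: re- (prefix: again) + use (root) + -able (suffix: capable of)
Total morphemes: 3

3 morphemes (re- (prefix: again) + use (root) + -able (suffix: capable of))


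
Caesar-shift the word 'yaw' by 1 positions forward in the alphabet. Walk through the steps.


Shift each letter by 1: y -> z, a -> b, w -> x. Result: 'zbx'.

zbx


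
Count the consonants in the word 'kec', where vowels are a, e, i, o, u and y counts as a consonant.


Consonants in 'kec': k, c = 2 consonants.

2


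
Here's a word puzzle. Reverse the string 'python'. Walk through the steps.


Reverse 'python' character by character: 'nohtyp'.

nohtyp


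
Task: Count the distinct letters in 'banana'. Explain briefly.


Unique letters in 'banana': {a, b, n} = 3 distinct letters.

3


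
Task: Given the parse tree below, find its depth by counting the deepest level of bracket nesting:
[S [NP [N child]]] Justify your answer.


Count bracket nesting levels:
'[' at pos 0: depth = 1
'[' at pos 3: depth = 2
'[' at pos 7: depth = 3
Maximum depth reached: 3

3


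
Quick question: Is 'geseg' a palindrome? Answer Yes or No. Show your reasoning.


Forward: 'geseg'
Reversed: 'geseg'
They are identical.

Yes


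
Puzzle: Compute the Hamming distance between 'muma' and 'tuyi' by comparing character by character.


Alignment:
Position 1: 'm' vs 't' = DIFFER
Position 2: 'u' vs 'u' = match
Position 3: 'm' vs 'y' = DIFFER
Position 4: 'a' vs 'i' = DIFFER
Total differences: 3

3


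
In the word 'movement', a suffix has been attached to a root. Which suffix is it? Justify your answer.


The word 'movement' = 'move' (root) + '-ment' (suffix). The suffix is '-ment'.

ment


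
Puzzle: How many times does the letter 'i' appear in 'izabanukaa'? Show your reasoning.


Letter 'i' in 'izabanukaa': found at position(s) 1 = 1 occurrence(s).

1


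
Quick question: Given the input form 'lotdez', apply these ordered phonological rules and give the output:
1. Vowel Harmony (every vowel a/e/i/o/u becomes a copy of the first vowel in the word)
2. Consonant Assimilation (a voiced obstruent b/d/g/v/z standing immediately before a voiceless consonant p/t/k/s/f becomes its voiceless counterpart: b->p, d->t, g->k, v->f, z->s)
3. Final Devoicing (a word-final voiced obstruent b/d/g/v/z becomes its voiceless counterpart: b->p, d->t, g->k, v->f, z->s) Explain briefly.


Starting form: 'lotdez'
Rule 1: Vowel Harmony: all vowels become 'o' (matching first vowel). 'lotdez' -> 'lotdoz'
Rule 2: Consonant Assimilation: no voiced obstruent (b/d/g/v/z) stands immediately before a voiceless consonant (p/t/k/s/f). No change.
Rule 3: Final Devoicing: word-final voiced obstruent 'z' becomes voiceless 's'. 'lotdoz' -> 'lotdos'
Final form: 'lotdos'

lotdos


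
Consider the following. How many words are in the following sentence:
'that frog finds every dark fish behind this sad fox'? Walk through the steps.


Split into words: that | frog | finds | every | dark | fish | behind | this | sad | fox = 10 words.

10


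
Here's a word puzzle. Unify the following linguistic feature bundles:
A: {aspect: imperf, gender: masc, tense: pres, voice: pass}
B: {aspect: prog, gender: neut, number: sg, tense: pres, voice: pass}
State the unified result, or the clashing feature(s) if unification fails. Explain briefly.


Compare features:
aspect: A=imperf vs B=prog -> CLASH
gender: A=masc vs B=neut -> CLASH
number: A=_ vs B=sg -> unified: sg
tense: A=pres vs B=pres -> unified: pres
voice: A=pass vs B=pass -> unified: pass
Clashes detected on features 'aspect' (imperf vs prog) and 'gender' (masc vs neut); unification fails.

CLASH on 'aspect' (imperf vs prog) and 'gender' (masc vs neut)


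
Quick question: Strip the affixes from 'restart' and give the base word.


Remove prefix 're' from 'restart' to get root 'start'.

start


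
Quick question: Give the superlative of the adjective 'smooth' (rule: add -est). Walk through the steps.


Apply superlative formation (add -est): 'smooth' -> 'smoothest'.

smoothest


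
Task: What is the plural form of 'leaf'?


Apply rule: Change -f to -ves. 'leaf' becomes 'leaves'.

leaves


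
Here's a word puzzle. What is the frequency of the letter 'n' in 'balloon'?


Letter 'n' in 'balloon': found at position(s) 7 = 1 occurrence(s).

1


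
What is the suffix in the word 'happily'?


The word 'happily' = 'happy' (root) + '-ly' (suffix). The suffix is '-ly'.

ly


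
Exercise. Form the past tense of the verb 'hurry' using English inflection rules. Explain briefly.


Apply rule: Change -y to -ied. 'hurry' becomes 'hurried'.

hurried


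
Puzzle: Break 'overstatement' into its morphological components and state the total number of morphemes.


Step 1: Identify prefix: 'over' (meaning: excessively)
Step 2: Identify root: 'state'
Step 3: Identify suffix(es): 'ment'
Decomposition: over- (prefix: excessively) + state (root) + -ment (suffix: action/result)
Total morphemes: 3

3 morphemes (over- (prefix: excessively) + state (root) + -ment (suffix: action/result))


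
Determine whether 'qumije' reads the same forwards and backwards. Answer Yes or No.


Forward: 'qumije'
Reversed: 'ejimuq'
They differ.

No


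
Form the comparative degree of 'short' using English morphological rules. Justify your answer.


Apply comparative formation (add -er): 'short' -> 'shorter'.

shorter


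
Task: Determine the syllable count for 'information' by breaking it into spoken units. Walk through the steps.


Break 'information' into syllables: in-for-ma-tion -> in | for | ma | tion = 4 syllables

4 syllables


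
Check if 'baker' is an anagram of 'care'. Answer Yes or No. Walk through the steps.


Sorted letters of 'baker': 'abekr'
Sorted letters of 'care': 'acer'
They do not match.

No


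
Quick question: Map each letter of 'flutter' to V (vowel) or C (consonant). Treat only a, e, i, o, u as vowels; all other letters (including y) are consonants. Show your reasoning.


Letter mapping: f = C, l = C, u = V, t = C, t = C, e = V, r = C.

CCVCCVC


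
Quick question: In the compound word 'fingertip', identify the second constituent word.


Split 'fingertip' into 'finger' + 'tip'. The second part is 'tip'.

tip


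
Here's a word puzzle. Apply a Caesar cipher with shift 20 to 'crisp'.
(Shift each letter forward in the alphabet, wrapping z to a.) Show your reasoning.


Shift each letter by 20: c -> w, r -> l, i -> c, s -> m, p -> j. Result: 'wlcmj'.

wlcmj


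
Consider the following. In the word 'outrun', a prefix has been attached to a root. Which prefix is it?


The word 'outrun' = 'out' (prefix) + 'run' (root). The prefix is 'out'.

out


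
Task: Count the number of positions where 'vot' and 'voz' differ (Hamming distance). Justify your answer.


Alignment:
Position 1: 'v' vs 'v' = match
Position 2: 'o' vs 'o' = match
Position 3: 't' vs 'z' = DIFFER
Total differences: 1

1


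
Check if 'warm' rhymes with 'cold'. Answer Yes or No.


Rime (stressed vowel + following sounds) of 'warm': -arm = /ɔːrm/
Rime of 'cold': -old = /oʊld/
/ɔːrm/ and /oʊld/ are different ending sounds, so the words do not rhyme.

No


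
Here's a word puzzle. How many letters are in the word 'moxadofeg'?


Spell out 'moxadofeg' and number each letter: m(1), o(2), x(3), a(4), d(5), o(6), f(7), e(8), g(9). Total: 9 letters.

9


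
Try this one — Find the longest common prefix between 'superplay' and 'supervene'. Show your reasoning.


Compare from the start: 5 characters match: 'super'. Mismatch at position 6: 'p' vs 'v'.

super


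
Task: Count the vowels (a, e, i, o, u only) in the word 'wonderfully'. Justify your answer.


Vowels in 'wonderfully': o, e, u = 3 vowels.

3


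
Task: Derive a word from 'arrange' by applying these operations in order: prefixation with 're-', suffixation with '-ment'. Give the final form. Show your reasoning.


Step 1: Add prefix 're-' to 'arrange' = 'rearrange'
Step 2: Add suffix '-ment' to 'rearrange' = 'rearrangement'

rearrangement


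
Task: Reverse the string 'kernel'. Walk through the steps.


Reverse 'kernel' character by character: 'lenrek'.

lenrek


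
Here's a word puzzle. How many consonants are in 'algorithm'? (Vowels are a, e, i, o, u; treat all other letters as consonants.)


Consonants in 'algorithm': l, g, r, t, h, m = 6 consonants.

6


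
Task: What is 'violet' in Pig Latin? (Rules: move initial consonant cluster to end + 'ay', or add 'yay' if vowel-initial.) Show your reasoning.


'violet': move consonant cluster 'v' to end and add 'ay': 'ioletvay'.

ioletvay


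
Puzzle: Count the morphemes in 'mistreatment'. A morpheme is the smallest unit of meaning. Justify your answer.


Decomposition: mis- (prefix) + treat (root) + -ment (suffix) = 3 morpheme(s)

3 morphemes


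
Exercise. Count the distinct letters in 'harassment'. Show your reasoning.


Unique letters in 'harassment': {a, e, h, m, n, r, s, t} = 8 distinct letters.

8


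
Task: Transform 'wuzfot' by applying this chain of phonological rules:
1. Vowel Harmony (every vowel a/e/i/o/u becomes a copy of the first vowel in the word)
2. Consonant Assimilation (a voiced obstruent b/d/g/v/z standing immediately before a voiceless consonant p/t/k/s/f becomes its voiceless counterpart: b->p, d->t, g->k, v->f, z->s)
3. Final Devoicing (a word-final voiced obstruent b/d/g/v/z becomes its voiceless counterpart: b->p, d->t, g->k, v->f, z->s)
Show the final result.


Starting form: 'wuzfot'
Rule 1: Vowel Harmony: all vowels become 'u' (matching first vowel). 'wuzfot' -> 'wuzfut'
Rule 2: Consonant Assimilation: voiced obstruent before voiceless consonant becomes voiceless ('zf' -> 'sf'). 'wuzfut' -> 'wusfut'
Rule 3: Final Devoicing: final consonant 't' is not one of the voiced obstruents b/d/g/v/z. No change.
Final form: 'wusfut'

wusfut


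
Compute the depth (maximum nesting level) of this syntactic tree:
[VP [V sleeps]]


Count bracket nesting levels:
'[' at pos 0: depth = 1
'[' at pos 4: depth = 2
Maximum depth reached: 2

2


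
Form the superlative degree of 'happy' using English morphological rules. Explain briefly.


Apply superlative formation (consonant + y: change y to i, add -est): 'happy' -> 'happiest'.

happiest


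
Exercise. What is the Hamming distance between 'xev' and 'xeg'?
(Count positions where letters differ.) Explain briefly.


Alignment:
Position 1: 'x' vs 'x' = match
Position 2: 'e' vs 'e' = match
Position 3: 'v' vs 'g' = DIFFER
Total differences: 1

1


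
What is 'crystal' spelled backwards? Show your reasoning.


Reverse 'crystal' character by character: 'latsyrc'.

latsyrc


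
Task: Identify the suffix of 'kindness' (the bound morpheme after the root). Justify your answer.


The word 'kindness' = 'kind' (root) + '-ness' (suffix). The suffix is '-ness'.

ness


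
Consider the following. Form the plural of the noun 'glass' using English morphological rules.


Apply rule: Add -es (sibilant/fricative ending). 'glass' becomes 'glasses'.

glasses


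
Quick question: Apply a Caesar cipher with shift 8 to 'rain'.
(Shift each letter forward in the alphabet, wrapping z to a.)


Shift each letter by 8: r -> z, a -> i, i -> q, n -> v. Result: 'ziqv'.

ziqv


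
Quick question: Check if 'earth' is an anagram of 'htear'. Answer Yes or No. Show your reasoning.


Sorted letters of 'earth': 'aehrt'
Sorted letters of 'htear': 'aehrt'
They match.

Yes


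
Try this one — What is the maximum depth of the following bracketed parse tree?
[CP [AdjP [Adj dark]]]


Count bracket nesting levels:
'[' at pos 0: depth = 1
'[' at pos 4: depth = 2
'[' at pos 10: depth = 3
Maximum depth reached: 3

3


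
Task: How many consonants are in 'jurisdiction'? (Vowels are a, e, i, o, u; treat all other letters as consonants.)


Consonants in 'jurisdiction': j, r, s, d, c, t, n = 7 consonants.

7


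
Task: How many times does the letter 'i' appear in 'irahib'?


Letter 'i' in 'irahib': found at position(s) 1, 5 = 2 occurrence(s).

2


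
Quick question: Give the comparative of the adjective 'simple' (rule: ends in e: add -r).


Apply comparative formation (ends in e: add -r): 'simple' -> 'simpler'.

simpler


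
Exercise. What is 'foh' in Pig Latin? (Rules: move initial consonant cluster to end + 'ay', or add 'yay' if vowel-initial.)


'foh': move consonant cluster 'f' to end and add 'ay': 'ohfay'.

ohfay


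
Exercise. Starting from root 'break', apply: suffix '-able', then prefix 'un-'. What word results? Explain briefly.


Step 1: Add suffix '-able' to 'break' = 'breakable'
Step 2: Add prefix 'un-' to 'breakable' = 'unbreakable'

unbreakable


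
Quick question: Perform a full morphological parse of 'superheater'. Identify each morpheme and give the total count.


Step 1: Identify prefix: 'super' (meaning: above)
Step 2: Identify root: 'heat'
Step 3: Identify suffix(es): 'er'
Decomposition: super- (prefix: above) + heat (root) + -er (suffix: one who)
Total morphemes: 3

3 morphemes (super- (prefix: above) + heat (root) + -er (suffix: one who))


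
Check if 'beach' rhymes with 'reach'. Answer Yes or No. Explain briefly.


Rime (stressed vowel + following sounds) of 'beach': -each = /iːtʃ/
Rime of 'reach': -each = /iːtʃ/
/iːtʃ/ and /iːtʃ/ are the same ending sound, so the words rhyme.

Yes


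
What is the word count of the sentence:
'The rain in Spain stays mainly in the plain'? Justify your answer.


Split into words: The | rain | in | Spain | stays | mainly | in | the | plain = 9 words.

9


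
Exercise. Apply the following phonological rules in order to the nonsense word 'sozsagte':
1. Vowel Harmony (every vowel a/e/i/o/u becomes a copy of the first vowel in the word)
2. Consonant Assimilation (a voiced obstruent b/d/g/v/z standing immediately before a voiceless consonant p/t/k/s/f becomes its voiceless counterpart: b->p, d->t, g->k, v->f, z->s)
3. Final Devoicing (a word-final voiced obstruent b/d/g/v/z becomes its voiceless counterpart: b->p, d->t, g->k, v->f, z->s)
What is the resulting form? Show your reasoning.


Starting form: 'sozsagte'
Rule 1: Vowel Harmony: all vowels become 'o' (matching first vowel). 'sozsagte' -> 'sozsogto'
Rule 2: Consonant Assimilation: voiced obstruent before voiceless consonant becomes voiceless ('zs' -> 'ss', 'gt' -> 'kt'). 'sozsogto' -> 'sossokto'
Rule 3: Final Devoicing: the word ends in the vowel 'o', not a consonant. No change.
Final form: 'sossokto'

sossokto


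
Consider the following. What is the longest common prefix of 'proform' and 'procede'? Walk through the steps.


Compare from the start: 3 characters match: 'pro'. Mismatch at position 4: 'f' vs 'c'.

pro


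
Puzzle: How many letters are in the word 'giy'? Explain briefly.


Spell out 'giy' and number each letter: g(1), i(2), y(3). Total: 3 letters.

3


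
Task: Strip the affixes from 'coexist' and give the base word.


Remove prefix 'co' from 'coexist' to get root 'exist'.

exist


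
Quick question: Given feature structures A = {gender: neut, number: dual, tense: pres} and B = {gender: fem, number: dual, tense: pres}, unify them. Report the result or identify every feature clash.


Compare features:
gender: A=neut vs B=fem -> CLASH
number: A=dual vs B=dual -> unified: dual
tense: A=pres vs B=pres -> unified: pres
Clash detected on feature 'gender' (neut vs fem); unification fails.

CLASH on 'gender' (neut vs fem)


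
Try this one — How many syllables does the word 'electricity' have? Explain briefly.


Break 'electricity' into syllables: e-lec-tric-i-ty -> e | lec | tric | i | ty = 5 syllables

5 syllables


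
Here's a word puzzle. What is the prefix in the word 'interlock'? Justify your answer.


The word 'interlock' = 'inter' (prefix) + 'lock' (root). The prefix is 'inter'.

inter


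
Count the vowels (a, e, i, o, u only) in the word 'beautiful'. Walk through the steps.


Vowels in 'beautiful': e, a, u, i, u = 5 vowels.

5


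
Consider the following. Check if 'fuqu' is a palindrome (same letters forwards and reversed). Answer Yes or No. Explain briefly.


Forward: 'fuqu'
Reversed: 'uquf'
They differ.

No


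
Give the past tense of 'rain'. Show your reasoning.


Apply rule: Add -ed. 'rain' becomes 'rained'.

rained


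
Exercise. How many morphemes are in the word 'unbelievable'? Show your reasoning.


Decomposition: un- (prefix) + believe (root) + -able (suffix) = 3 morpheme(s)

3 morphemes


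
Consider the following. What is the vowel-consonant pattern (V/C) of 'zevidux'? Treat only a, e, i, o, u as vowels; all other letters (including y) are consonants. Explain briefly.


Letter mapping: z = C, e = V, v = C, i = V, d = C, u = V, x = C.

CVCVCVC


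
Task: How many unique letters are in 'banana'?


Unique letters in 'banana': {a, b, n} = 3 distinct letters.

3


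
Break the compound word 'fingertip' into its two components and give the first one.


Split 'fingertip' into 'finger' + 'tip'. The first part is 'finger'.

finger


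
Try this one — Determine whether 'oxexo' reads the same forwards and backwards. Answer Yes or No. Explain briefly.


Forward: 'oxexo'
Reversed: 'oxexo'
They are identical.

Yes


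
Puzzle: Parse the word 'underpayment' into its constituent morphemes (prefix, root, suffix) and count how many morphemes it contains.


Step 1: Identify prefix: 'under' (meaning: beneath/insufficient)
Step 2: Identify root: 'pay'
Step 3: Identify suffix(es): 'ment'
Decomposition: under- (prefix: beneath/insufficient) + pay (root) + -ment (suffix: action/result)
Total morphemes: 3

3 morphemes (under- (prefix: beneath/insufficient) + pay (root) + -ment (suffix: action/result))


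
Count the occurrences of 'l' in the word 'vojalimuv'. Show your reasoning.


Letter 'l' in 'vojalimuv': found at position(s) 5 = 1 occurrence(s).

1


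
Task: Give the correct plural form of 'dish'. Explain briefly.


Apply rule: Add -es (sibilant/fricative ending). 'dish' becomes 'dishes'.

dishes


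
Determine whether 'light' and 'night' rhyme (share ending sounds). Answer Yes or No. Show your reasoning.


Rime (stressed vowel + following sounds) of 'light': -ight = /aɪt/
Rime of 'night': -ight = /aɪt/
/aɪt/ and /aɪt/ are the same ending sound, so the words rhyme.

Yes


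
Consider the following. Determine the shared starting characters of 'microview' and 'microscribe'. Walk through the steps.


Compare from the start: 5 characters match: 'micro'. Mismatch at position 6: 'v' vs 's'.

micro


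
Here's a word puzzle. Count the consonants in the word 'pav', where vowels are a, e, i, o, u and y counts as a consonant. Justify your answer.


Consonants in 'pav': p, v = 2 consonants.

2


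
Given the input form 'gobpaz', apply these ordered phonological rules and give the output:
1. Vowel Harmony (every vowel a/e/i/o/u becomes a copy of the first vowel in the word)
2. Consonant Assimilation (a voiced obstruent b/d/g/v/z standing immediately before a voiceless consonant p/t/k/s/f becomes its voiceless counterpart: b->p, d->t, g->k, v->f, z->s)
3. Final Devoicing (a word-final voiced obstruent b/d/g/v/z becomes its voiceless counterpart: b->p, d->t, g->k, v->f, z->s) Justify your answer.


Starting form: 'gobpaz'
Rule 1: Vowel Harmony: all vowels become 'o' (matching first vowel). 'gobpaz' -> 'gobpoz'
Rule 2: Consonant Assimilation: voiced obstruent before voiceless consonant becomes voiceless ('bp' -> 'pp'). 'gobpoz' -> 'goppoz'
Rule 3: Final Devoicing: word-final voiced obstruent 'z' becomes voiceless 's'. 'goppoz' -> 'goppos'
Final form: 'goppos'

goppos


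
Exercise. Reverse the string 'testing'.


Reverse 'testing' character by character: 'gnitset'.

gnitset


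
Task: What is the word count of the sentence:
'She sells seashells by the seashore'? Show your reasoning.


Split into words: She | sells | seashells | by | the | seashore = 6 words.

6


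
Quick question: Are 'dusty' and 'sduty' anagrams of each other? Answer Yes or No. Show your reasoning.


Sorted letters of 'dusty': 'dstuy'
Sorted letters of 'sduty': 'dstuy'
They match.

Yes


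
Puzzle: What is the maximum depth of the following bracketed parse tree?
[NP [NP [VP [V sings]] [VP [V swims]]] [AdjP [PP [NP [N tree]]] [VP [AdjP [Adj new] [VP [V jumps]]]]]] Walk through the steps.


Count bracket nesting levels:
'[' at pos 0: depth = 1
'[' at pos 4: depth = 2
'[' at pos 8: depth = 3
'[' at pos 12: depth = 4
'[' at pos 23: depth = 3
'[' at pos 27: depth = 4
'[' at pos 39: depth = 2
'[' at pos 45: depth = 3
'[' at pos 49: depth = 4
'[' at pos 53: depth = 5
'[' at pos 64: depth = 3
'[' at pos 68: depth = 4
'[' at pos 74: depth = 5
'[' at pos 84: depth = 5
'[' at pos 88: depth = 6
Maximum depth reached: 6

6


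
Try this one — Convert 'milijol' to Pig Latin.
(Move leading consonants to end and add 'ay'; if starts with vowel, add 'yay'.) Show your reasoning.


'milijol': move consonant cluster 'm' to end and add 'ay': 'ilijolmay'.

ilijolmay


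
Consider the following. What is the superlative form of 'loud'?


Apply superlative formation (add -est): 'loud' -> 'loudest'.

loudest


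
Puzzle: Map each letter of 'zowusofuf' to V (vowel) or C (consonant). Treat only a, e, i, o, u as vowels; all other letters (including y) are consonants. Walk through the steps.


Letter mapping: z = C, o = V, w = C, u = V, s = C, o = V, f = C, u = V, f = C.

CVCVCVCVC


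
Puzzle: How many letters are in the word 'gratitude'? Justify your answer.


Spell out 'gratitude' and number each letter: g(1), r(2), a(3), t(4), i(5), t(6), u(7), d(8), e(9). Total: 9 letters.

9


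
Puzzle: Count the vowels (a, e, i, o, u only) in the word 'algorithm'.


Vowels in 'algorithm': a, o, i = 3 vowels.

3


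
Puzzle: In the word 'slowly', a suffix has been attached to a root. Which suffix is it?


The word 'slowly' = 'slow' (root) + '-ly' (suffix). The suffix is '-ly'.

ly


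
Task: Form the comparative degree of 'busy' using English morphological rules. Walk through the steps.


Apply comparative formation (consonant + y: change y to i, add -er): 'busy' -> 'busier'.

busier


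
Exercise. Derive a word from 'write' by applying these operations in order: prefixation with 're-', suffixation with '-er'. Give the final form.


Step 1: Add prefix 're-' to 'write' = 'rewrite'
Step 2: Add suffix '-er' to 'rewrite' = 'rewriter'

rewriter


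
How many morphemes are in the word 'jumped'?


Decomposition: jump (root) + -ed (suffix) = 2 morpheme(s)

2 morphemes


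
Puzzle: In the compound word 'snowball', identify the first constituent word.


Split 'snowball' into 'snow' + 'ball'. The first part is 'snow'.

snow


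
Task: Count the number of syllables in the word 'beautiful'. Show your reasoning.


Break 'beautiful' into syllables: beau-ti-ful -> beau | ti | ful = 3 syllables

3 syllables


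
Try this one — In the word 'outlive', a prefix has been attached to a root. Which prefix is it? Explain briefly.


The word 'outlive' = 'out' (prefix) + 'live' (root). The prefix is 'out'.

out


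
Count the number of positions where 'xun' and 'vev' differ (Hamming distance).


Alignment:
Position 1: 'x' vs 'v' = DIFFER
Position 2: 'u' vs 'e' = DIFFER
Position 3: 'n' vs 'v' = DIFFER
Total differences: 3

3


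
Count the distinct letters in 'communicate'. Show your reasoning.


Unique letters in 'communicate': {a, c, e, i, m, n, o, t, u} = 9 distinct letters.

9


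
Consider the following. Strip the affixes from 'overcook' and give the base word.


Remove prefix 'over' from 'overcook' to get root 'cook'.

cook


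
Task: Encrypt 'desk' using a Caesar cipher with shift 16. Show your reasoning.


Shift each letter by 16: d -> t, e -> u, s -> i, k -> a. Result: 'tuia'.

tuia


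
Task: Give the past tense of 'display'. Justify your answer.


Apply rule: Add -ed. 'display' becomes 'displayed'.

displayed


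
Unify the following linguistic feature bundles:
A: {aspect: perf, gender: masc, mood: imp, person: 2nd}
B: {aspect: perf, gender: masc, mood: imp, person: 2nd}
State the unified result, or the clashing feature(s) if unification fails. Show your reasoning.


Compare features:
aspect: A=perf vs B=perf -> unified: perf
gender: A=masc vs B=masc -> unified: masc
mood: A=imp vs B=imp -> unified: imp
person: A=2nd vs B=2nd -> unified: 2nd
No clashes found.

Unified: {aspect: perf, gender: masc, mood: imp, person: 2nd}


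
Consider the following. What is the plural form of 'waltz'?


Apply rule: Add -es (sibilant/fricative ending). 'waltz' becomes 'waltzes'.

waltzes


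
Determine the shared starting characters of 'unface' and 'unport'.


Compare from the start: 2 characters match: 'un'. Mismatch at position 3: 'f' vs 'p'.

un


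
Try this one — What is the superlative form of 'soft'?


Apply superlative formation (add -est): 'soft' -> 'softest'.

softest


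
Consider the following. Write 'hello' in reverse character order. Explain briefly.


Reverse 'hello' character by character: 'olleh'.

olleh


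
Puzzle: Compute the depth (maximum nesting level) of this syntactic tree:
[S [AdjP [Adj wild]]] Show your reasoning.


Count bracket nesting levels:
'[' at pos 0: depth = 1
'[' at pos 3: depth = 2
'[' at pos 9: depth = 3
Maximum depth reached: 3

3


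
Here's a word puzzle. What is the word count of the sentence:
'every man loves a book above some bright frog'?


Split into words: every | man | loves | a | book | above | some | bright | frog = 9 words.

9


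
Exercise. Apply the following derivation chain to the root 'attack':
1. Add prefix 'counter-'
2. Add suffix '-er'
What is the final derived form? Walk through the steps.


Step 1: Add prefix 'counter-' to 'attack' = 'counterattack'
Step 2: Add suffix '-er' to 'counterattack' = 'counterattacker'

counterattacker


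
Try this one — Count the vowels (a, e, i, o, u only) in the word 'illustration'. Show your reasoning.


Vowels in 'illustration': i, u, a, i, o = 5 vowels.

5


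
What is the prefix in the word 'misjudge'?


The word 'misjudge' = 'mis' (prefix) + 'judge' (root). The prefix is 'mis'.

mis


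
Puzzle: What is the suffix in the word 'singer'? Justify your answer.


The word 'singer' = 'sing' (root) + '-er' (suffix). The suffix is '-er'.

er


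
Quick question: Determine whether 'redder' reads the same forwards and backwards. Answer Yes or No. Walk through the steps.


Forward: 'redder'
Reversed: 'redder'
They are identical.

Yes


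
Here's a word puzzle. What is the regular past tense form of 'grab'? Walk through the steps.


Apply rule: Double final consonant and add -ed. 'grab' becomes 'grabbed'.

grabbed


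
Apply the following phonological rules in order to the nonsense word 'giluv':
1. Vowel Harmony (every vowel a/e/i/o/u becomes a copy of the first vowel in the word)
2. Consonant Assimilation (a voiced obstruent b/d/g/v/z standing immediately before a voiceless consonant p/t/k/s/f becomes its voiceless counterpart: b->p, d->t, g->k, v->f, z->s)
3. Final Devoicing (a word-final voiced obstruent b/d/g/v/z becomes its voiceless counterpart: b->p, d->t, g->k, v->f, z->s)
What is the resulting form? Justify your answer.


Starting form: 'giluv'
Rule 1: Vowel Harmony: all vowels become 'i' (matching first vowel). 'giluv' -> 'giliv'
Rule 2: Consonant Assimilation: no voiced obstruent (b/d/g/v/z) stands immediately before a voiceless consonant (p/t/k/s/f). No change.
Rule 3: Final Devoicing: word-final voiced obstruent 'v' becomes voiceless 'f'. 'giliv' -> 'gilif'
Final form: 'gilif'

gilif


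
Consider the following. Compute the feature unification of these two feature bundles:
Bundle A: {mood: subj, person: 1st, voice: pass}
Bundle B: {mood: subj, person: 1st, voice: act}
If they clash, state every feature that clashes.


Compare features:
mood: A=subj vs B=subj -> unified: subj
person: A=1st vs B=1st -> unified: 1st
voice: A=pass vs B=act -> CLASH
Clash detected on feature 'voice' (pass vs act); unification fails.

CLASH on 'voice' (pass vs act)


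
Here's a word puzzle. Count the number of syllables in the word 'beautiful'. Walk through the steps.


Break 'beautiful' into syllables: beau-ti-ful -> beau | ti | ful = 3 syllables

3 syllables


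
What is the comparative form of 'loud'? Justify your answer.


Apply comparative formation (add -er): 'loud' -> 'louder'.

louder


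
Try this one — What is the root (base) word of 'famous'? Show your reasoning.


Remove suffix '-ous' from 'famous' to get root 'fame'.

fame


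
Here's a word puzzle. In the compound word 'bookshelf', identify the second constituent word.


Split 'bookshelf' into 'book' + 'shelf'. The second part is 'shelf'.

shelf


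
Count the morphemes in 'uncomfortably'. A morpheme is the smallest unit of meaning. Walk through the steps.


Decomposition: un- (prefix) + comfort (root) + -able (suffix) + -ly (suffix) = 4 morpheme(s)

4 morphemes


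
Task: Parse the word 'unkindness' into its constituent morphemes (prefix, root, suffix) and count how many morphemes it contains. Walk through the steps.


Step 1: Identify prefix: 'un' (meaning: not/reverse)
Step 2: Identify root: 'kind'
Step 3: Identify suffix(es): 'ness'
Decomposition: un- (prefix: not/reverse) + kind (root) + -ness (suffix: state of)
Total morphemes: 3

3 morphemes (un- (prefix: not/reverse) + kind (root) + -ness (suffix: state of))


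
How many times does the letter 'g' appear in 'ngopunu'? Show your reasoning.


Letter 'g' in 'ngopunu': found at position(s) 2 = 1 occurrence(s).

1


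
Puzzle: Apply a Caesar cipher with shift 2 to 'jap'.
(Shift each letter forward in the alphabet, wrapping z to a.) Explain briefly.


Shift each letter by 2: j -> l, a -> c, p -> r. Result: 'lcr'.

lcr


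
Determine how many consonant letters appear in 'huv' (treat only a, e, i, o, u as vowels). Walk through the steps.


Consonants in 'huv': h, v = 2 consonants.

2


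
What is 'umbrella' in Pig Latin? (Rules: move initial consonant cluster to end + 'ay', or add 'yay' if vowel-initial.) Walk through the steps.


'umbrella' starts with a vowel, so add 'yay': 'umbrellayay'.

umbrellayay


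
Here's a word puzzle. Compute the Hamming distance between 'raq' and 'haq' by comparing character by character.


Alignment:
Position 1: 'r' vs 'h' = DIFFER
Position 2: 'a' vs 'a' = match
Position 3: 'q' vs 'q' = match
Total differences: 1

1


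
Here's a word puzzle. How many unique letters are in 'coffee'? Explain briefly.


Unique letters in 'coffee': {c, e, f, o} = 4 distinct letters.

4


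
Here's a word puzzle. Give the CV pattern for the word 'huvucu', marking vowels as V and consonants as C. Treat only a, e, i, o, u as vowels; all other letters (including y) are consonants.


Letter mapping: h = C, u = V, v = C, u = V, c = C, u = V.

CVCVCV


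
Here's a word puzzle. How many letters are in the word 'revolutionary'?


Spell out 'revolutionary' and number each letter: r(1), e(2), v(3), o(4), l(5), u(6), t(7), i(8), o(9), n(10), a(11), r(12), y(13). Total: 13 letters.

13


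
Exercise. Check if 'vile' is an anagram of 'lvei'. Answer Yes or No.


Sorted letters of 'vile': 'eilv'
Sorted letters of 'lvei': 'eilv'
They match.

Yes


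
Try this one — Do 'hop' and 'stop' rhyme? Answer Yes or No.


Rime (stressed vowel + following sounds) of 'hop': -op = /ɒp/
Rime of 'stop': -op = /ɒp/
/ɒp/ and /ɒp/ are the same ending sound, so the words rhyme.

Yes


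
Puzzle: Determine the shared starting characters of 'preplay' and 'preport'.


Compare from the start: 4 characters match: 'prep'. Mismatch at position 5: 'l' vs 'o'.

prep


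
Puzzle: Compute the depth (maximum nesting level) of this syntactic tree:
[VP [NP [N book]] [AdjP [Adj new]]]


Count bracket nesting levels:
'[' at pos 0: depth = 1
'[' at pos 4: depth = 2
'[' at pos 8: depth = 3
'[' at pos 18: depth = 2
'[' at pos 24: depth = 3
Maximum depth reached: 3

3


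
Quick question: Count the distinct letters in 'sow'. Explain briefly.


Unique letters in 'sow': {o, s, w} = 3 distinct letters.

3


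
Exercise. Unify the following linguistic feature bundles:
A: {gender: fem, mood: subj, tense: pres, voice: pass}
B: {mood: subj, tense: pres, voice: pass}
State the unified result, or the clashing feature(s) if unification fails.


Compare features:
gender: A=fem vs B=_ -> unified: fem
mood: A=subj vs B=subj -> unified: subj
tense: A=pres vs B=pres -> unified: pres
voice: A=pass vs B=pass -> unified: pass
No clashes found.

Unified: {gender: fem, mood: subj, tense: pres, voice: pass}


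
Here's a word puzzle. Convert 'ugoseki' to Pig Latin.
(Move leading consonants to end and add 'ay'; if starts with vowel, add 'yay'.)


'ugoseki' starts with a vowel, so add 'yay': 'ugosekiyay'.

ugosekiyay


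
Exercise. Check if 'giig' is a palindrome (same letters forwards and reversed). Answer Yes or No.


Forward: 'giig'
Reversed: 'giig'
They are identical.

Yes


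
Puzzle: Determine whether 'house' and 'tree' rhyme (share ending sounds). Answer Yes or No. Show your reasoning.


Rime (stressed vowel + following sounds) of 'house': -ouse = /aʊs/
Rime of 'tree': -ee = /iː/
/aʊs/ and /iː/ are different ending sounds, so the words do not rhyme.

No


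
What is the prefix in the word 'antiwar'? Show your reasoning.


The word 'antiwar' = 'anti' (prefix) + 'war' (root). The prefix is 'anti'.

anti


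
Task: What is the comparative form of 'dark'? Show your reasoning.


Apply comparative formation (add -er): 'dark' -> 'darker'.

darker


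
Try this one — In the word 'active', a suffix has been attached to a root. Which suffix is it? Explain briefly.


The word 'active' = 'act' (root) + '-ive' (suffix). The suffix is '-ive'.

ive


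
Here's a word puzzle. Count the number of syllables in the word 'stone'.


Break 'stone' into syllables: stone -> stone = 1 syllable

1 syllable


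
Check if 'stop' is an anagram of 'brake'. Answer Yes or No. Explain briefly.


Sorted letters of 'stop': 'opst'
Sorted letters of 'brake': 'abekr'
They do not match.

No


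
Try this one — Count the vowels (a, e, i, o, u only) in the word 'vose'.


Vowels in 'vose': o, e = 2 vowels.

2


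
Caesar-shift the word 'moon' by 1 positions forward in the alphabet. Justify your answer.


Shift each letter by 1: m -> n, o -> p, o -> p, n -> o. Result: 'nppo'.

nppo
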